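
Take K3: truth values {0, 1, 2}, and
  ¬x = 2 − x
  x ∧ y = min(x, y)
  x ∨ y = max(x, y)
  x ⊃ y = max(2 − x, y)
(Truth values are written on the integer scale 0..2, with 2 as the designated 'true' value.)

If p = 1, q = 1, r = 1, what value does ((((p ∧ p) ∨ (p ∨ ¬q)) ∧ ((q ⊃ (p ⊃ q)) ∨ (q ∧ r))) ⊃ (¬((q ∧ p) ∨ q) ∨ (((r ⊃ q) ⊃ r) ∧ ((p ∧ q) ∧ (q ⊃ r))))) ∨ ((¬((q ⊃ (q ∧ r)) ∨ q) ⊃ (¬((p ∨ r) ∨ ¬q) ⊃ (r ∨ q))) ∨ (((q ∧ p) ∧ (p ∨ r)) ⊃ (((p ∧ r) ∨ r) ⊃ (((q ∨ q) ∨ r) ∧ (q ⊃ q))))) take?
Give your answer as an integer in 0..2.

1

p ∧ p = 1 ∧ 1 = 1
¬q = ¬1 = 1
p ∨ ¬q = 1 ∨ 1 = 1
(p ∧ p) ∨ (p ∨ ¬q) = 1 ∨ 1 = 1
p ⊃ q = 1 ⊃ 1 = 1
q ⊃ (p ⊃ q) = 1 ⊃ 1 = 1
q ∧ r = 1 ∧ 1 = 1
(q ⊃ (p ⊃ q)) ∨ (q ∧ r) = 1 ∨ 1 = 1
((p ∧ p) ∨ (p ∨ ¬q)) ∧ ((q ⊃ (p ⊃ q)) ∨ (q ∧ r)) = 1 ∧ 1 = 1
q ∧ p = 1 ∧ 1 = 1
(q ∧ p) ∨ q = 1 ∨ 1 = 1
¬((q ∧ p) ∨ q) = ¬1 = 1
r ⊃ q = 1 ⊃ 1 = 1
(r ⊃ q) ⊃ r = 1 ⊃ 1 = 1
p ∧ q = 1 ∧ 1 = 1
q ⊃ r = 1 ⊃ 1 = 1
(p ∧ q) ∧ (q ⊃ r) = 1 ∧ 1 = 1
((r ⊃ q) ⊃ r) ∧ ((p ∧ q) ∧ (q ⊃ r)) = 1 ∧ 1 = 1
¬((q ∧ p) ∨ q) ∨ (((r ⊃ q) ⊃ r) ∧ ((p ∧ q) ∧ (q ⊃ r))) = 1 ∨ 1 = 1
(((p ∧ p) ∨ (p ∨ ¬q)) ∧ ((q ⊃ (p ⊃ q)) ∨ (q ∧ r))) ⊃ (¬((q ∧ p) ∨ q) ∨ (((r ⊃ q) ⊃ r) ∧ ((p ∧ q) ∧ (q ⊃ r)))) = 1 ⊃ 1 = 1
q ∧ r = 1 ∧ 1 = 1
q ⊃ (q ∧ r) = 1 ⊃ 1 = 1
(q ⊃ (q ∧ r)) ∨ q = 1 ∨ 1 = 1
¬((q ⊃ (q ∧ r)) ∨ q) = ¬1 = 1
p ∨ r = 1 ∨ 1 = 1
¬q = ¬1 = 1
(p ∨ r) ∨ ¬q = 1 ∨ 1 = 1
¬((p ∨ r) ∨ ¬q) = ¬1 = 1
r ∨ q = 1 ∨ 1 = 1
¬((p ∨ r) ∨ ¬q) ⊃ (r ∨ q) = 1 ⊃ 1 = 1
¬((q ⊃ (q ∧ r)) ∨ q) ⊃ (¬((p ∨ r) ∨ ¬q) ⊃ (r ∨ q)) = 1 ⊃ 1 = 1
q ∧ p = 1 ∧ 1 = 1
p ∨ r = 1 ∨ 1 = 1
(q ∧ p) ∧ (p ∨ r) = 1 ∧ 1 = 1
p ∧ r = 1 ∧ 1 = 1
(p ∧ r) ∨ r = 1 ∨ 1 = 1
q ∨ q = 1 ∨ 1 = 1
(q ∨ q) ∨ r = 1 ∨ 1 = 1
q ⊃ q = 1 ⊃ 1 = 1
((q ∨ q) ∨ r) ∧ (q ⊃ q) = 1 ∧ 1 = 1
((p ∧ r) ∨ r) ⊃ (((q ∨ q) ∨ r) ∧ (q ⊃ q)) = 1 ⊃ 1 = 1
((q ∧ p) ∧ (p ∨ r)) ⊃ (((p ∧ r) ∨ r) ⊃ (((q ∨ q) ∨ r) ∧ (q ⊃ q))) = 1 ⊃ 1 = 1
(¬((q ⊃ (q ∧ r)) ∨ q) ⊃ (¬((p ∨ r) ∨ ¬q) ⊃ (r ∨ q))) ∨ (((q ∧ p) ∧ (p ∨ r)) ⊃ (((p ∧ r) ∨ r) ⊃ (((q ∨ q) ∨ r) ∧ (q ⊃ q)))) = 1 ∨ 1 = 1
((((p ∧ p) ∨ (p ∨ ¬q)) ∧ ((q ⊃ (p ⊃ q)) ∨ (q ∧ r))) ⊃ (¬((q ∧ p) ∨ q) ∨ (((r ⊃ q) ⊃ r) ∧ ((p ∧ q) ∧ (q ⊃ r))))) ∨ ((¬((q ⊃ (q ∧ r)) ∨ q) ⊃ (¬((p ∨ r) ∨ ¬q) ⊃ (r ∨ q))) ∨ (((q ∧ p) ∧ (p ∨ r)) ⊃ (((p ∧ r) ∨ r) ⊃ (((q ∨ q) ∨ r) ∧ (q ⊃ q))))) = 1 ∨ 1 = 1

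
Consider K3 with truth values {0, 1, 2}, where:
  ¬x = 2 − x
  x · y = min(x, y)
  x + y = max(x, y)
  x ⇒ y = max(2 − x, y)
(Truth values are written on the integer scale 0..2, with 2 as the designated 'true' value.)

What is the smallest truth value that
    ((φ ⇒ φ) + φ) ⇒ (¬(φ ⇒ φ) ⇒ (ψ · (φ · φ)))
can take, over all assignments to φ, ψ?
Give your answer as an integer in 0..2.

1

Take φ = 1, ψ = 0:
φ ⇒ φ = 1 ⇒ 1 = 1
(φ ⇒ φ) + φ = 1 + 1 = 1
φ ⇒ φ = 1 ⇒ 1 = 1
¬(φ ⇒ φ) = ¬1 = 1
φ · φ = 1 · 1 = 1
ψ · (φ · φ) = 0 · 1 = 0
¬(φ ⇒ φ) ⇒ (ψ · (φ · φ)) = 1 ⇒ 0 = 1
((φ ⇒ φ) + φ) ⇒ (¬(φ ⇒ φ) ⇒ (ψ · (φ · φ))) = 1 ⇒ 1 = 1
No assignment yields a value below 1, so this is the minimum.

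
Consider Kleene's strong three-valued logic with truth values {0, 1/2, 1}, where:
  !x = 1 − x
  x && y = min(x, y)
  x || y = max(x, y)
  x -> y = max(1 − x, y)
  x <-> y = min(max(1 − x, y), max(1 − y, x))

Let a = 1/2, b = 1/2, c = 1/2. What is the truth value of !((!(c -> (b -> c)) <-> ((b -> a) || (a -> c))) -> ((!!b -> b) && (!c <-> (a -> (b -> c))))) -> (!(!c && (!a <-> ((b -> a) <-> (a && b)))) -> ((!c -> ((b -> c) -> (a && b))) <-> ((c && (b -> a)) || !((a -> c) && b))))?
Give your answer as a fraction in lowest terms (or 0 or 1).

b -> c = 1/2 -> 1/2 = 1/2
c -> (b -> c) = 1/2 -> 1/2 = 1/2
!(c -> (b -> c)) = !1/2 = 1/2
b -> a = 1/2 -> 1/2 = 1/2
a -> c = 1/2 -> 1/2 = 1/2
(b -> a) || (a -> c) = 1/2 || 1/2 = 1/2
!(c -> (b -> c)) <-> ((b -> a) || (a -> c)) = 1/2 <-> 1/2 = 1/2
!b = !1/2 = 1/2
!!b = !1/2 = 1/2
!!b -> b = 1/2 -> 1/2 = 1/2
!c = !1/2 = 1/2
b -> c = 1/2 -> 1/2 = 1/2
a -> (b -> c) = 1/2 -> 1/2 = 1/2
!c <-> (a -> (b -> c)) = 1/2 <-> 1/2 = 1/2
(!!b -> b) && (!c <-> (a -> (b -> c))) = 1/2 && 1/2 = 1/2
(!(c -> (b -> c)) <-> ((b -> a) || (a -> c))) -> ((!!b -> b) && (!c <-> (a -> (b -> c)))) = 1/2 -> 1/2 = 1/2
!((!(c -> (b -> c)) <-> ((b -> a) || (a -> c))) -> ((!!b -> b) && (!c <-> (a -> (b -> c))))) = !1/2 = 1/2
!c = !1/2 = 1/2
!a = !1/2 = 1/2
b -> a = 1/2 -> 1/2 = 1/2
a && b = 1/2 && 1/2 = 1/2
(b -> a) <-> (a && b) = 1/2 <-> 1/2 = 1/2
!a <-> ((b -> a) <-> (a && b)) = 1/2 <-> 1/2 = 1/2
!c && (!a <-> ((b -> a) <-> (a && b))) = 1/2 && 1/2 = 1/2
!(!c && (!a <-> ((b -> a) <-> (a && b)))) = !1/2 = 1/2
!c = !1/2 = 1/2
b -> c = 1/2 -> 1/2 = 1/2
a && b = 1/2 && 1/2 = 1/2
(b -> c) -> (a && b) = 1/2 -> 1/2 = 1/2
!c -> ((b -> c) -> (a && b)) = 1/2 -> 1/2 = 1/2
b -> a = 1/2 -> 1/2 = 1/2
c && (b -> a) = 1/2 && 1/2 = 1/2
a -> c = 1/2 -> 1/2 = 1/2
(a -> c) && b = 1/2 && 1/2 = 1/2
!((a -> c) && b) = !1/2 = 1/2
(c && (b -> a)) || !((a -> c) && b) = 1/2 || 1/2 = 1/2
(!c -> ((b -> c) -> (a && b))) <-> ((c && (b -> a)) || !((a -> c) && b)) = 1/2 <-> 1/2 = 1/2
!(!c && (!a <-> ((b -> a) <-> (a && b)))) -> ((!c -> ((b -> c) -> (a && b))) <-> ((c && (b -> a)) || !((a -> c) && b))) = 1/2 -> 1/2 = 1/2
!((!(c -> (b -> c)) <-> ((b -> a) || (a -> c))) -> ((!!b -> b) && (!c <-> (a -> (b -> c))))) -> (!(!c && (!a <-> ((b -> a) <-> (a && b)))) -> ((!c -> ((b -> c) -> (a && b))) <-> ((c && (b -> a)) || !((a -> c) && b)))) = 1/2 -> 1/2 = 1/2

1/2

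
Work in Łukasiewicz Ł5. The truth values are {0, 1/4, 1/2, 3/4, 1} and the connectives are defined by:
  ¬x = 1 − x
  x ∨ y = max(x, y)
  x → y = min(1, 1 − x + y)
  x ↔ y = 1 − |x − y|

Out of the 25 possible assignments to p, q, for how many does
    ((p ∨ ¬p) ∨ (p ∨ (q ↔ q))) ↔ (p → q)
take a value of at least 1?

value 1: 15 assignments (counts)
value 3/4: 4 assignments
value 1/2: 3 assignments
value 1/4: 2 assignments
value 0: 1 assignment
So 15 of the 25 assignments meet the threshold.

15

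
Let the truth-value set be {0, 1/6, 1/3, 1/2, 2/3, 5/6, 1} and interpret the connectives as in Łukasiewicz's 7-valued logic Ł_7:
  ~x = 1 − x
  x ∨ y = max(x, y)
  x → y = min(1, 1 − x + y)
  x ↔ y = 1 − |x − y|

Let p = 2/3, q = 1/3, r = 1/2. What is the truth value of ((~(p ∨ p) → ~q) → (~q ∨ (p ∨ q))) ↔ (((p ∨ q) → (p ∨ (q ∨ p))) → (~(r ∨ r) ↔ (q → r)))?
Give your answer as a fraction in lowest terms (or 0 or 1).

p ∨ p = 2/3 ∨ 2/3 = 2/3
~(p ∨ p) = ~2/3 = 1/3
~q = ~1/3 = 2/3
~(p ∨ p) → ~q = 1/3 → 2/3 = 1
~q = ~1/3 = 2/3
p ∨ q = 2/3 ∨ 1/3 = 2/3
~q ∨ (p ∨ q) = 2/3 ∨ 2/3 = 2/3
(~(p ∨ p) → ~q) → (~q ∨ (p ∨ q)) = 1 → 2/3 = 2/3
p ∨ q = 2/3 ∨ 1/3 = 2/3
q ∨ p = 1/3 ∨ 2/3 = 2/3
p ∨ (q ∨ p) = 2/3 ∨ 2/3 = 2/3
(p ∨ q) → (p ∨ (q ∨ p)) = 2/3 → 2/3 = 1
r ∨ r = 1/2 ∨ 1/2 = 1/2
~(r ∨ r) = ~1/2 = 1/2
q → r = 1/3 → 1/2 = 1
~(r ∨ r) ↔ (q → r) = 1/2 ↔ 1 = 1/2
((p ∨ q) → (p ∨ (q ∨ p))) → (~(r ∨ r) ↔ (q → r)) = 1 → 1/2 = 1/2
((~(p ∨ p) → ~q) → (~q ∨ (p ∨ q))) ↔ (((p ∨ q) → (p ∨ (q ∨ p))) → (~(r ∨ r) ↔ (q → r))) = 2/3 ↔ 1/2 = 5/6

5/6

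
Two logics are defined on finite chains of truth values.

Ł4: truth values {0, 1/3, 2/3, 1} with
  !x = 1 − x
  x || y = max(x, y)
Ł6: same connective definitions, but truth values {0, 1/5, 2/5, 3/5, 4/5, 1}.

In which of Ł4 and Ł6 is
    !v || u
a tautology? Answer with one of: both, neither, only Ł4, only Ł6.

neither

In Ł4: at u = 0, v = 1/3 the value is 2/3 — not a tautology.
In Ł6: at u = 0, v = 1/5 the value is 4/5 — not a tautology.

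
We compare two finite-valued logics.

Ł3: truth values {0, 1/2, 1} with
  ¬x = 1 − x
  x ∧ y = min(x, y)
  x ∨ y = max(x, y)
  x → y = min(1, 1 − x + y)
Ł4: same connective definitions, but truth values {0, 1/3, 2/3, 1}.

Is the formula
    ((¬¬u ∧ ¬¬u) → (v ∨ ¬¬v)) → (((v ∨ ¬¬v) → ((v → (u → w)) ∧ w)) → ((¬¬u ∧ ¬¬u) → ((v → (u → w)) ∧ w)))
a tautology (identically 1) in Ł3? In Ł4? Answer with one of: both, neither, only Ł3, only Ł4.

both

In Ł3: every assignment gives 1 — tautology.
In Ł4: every assignment gives 1 — tautology.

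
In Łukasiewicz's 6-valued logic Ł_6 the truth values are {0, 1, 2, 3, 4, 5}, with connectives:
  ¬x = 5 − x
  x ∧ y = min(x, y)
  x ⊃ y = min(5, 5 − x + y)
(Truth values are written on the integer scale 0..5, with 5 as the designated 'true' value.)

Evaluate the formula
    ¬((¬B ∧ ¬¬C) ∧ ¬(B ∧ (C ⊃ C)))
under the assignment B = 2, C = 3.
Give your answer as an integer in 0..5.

2

¬B = ¬2 = 3
¬C = ¬3 = 2
¬¬C = ¬2 = 3
¬B ∧ ¬¬C = 3 ∧ 3 = 3
C ⊃ C = 3 ⊃ 3 = 5
B ∧ (C ⊃ C) = 2 ∧ 5 = 2
¬(B ∧ (C ⊃ C)) = ¬2 = 3
(¬B ∧ ¬¬C) ∧ ¬(B ∧ (C ⊃ C)) = 3 ∧ 3 = 3
¬((¬B ∧ ¬¬C) ∧ ¬(B ∧ (C ⊃ C))) = ¬3 = 2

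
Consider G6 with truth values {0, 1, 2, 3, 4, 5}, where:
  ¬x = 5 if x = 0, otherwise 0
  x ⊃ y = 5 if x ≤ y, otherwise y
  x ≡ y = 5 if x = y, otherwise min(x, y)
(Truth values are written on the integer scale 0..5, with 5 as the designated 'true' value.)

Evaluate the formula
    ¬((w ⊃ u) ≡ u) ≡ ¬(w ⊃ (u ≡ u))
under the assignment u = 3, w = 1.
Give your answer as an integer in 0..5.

5

w ⊃ u = 1 ⊃ 3 = 5
(w ⊃ u) ≡ u = 5 ≡ 3 = 3
¬((w ⊃ u) ≡ u) = ¬3 = 0
u ≡ u = 3 ≡ 3 = 5
w ⊃ (u ≡ u) = 1 ⊃ 5 = 5
¬(w ⊃ (u ≡ u)) = ¬5 = 0
¬((w ⊃ u) ≡ u) ≡ ¬(w ⊃ (u ≡ u)) = 0 ≡ 0 = 5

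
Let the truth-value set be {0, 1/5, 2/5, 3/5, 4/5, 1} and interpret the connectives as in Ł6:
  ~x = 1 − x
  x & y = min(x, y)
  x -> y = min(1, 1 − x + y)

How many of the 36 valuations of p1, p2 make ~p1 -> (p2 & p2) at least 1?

value 1: 21 assignments (counts)
value 4/5: 5 assignments
value 3/5: 4 assignments
value 2/5: 3 assignments
value 1/5: 2 assignments
value 0: 1 assignment
So 21 of the 36 assignments meet the threshold.

21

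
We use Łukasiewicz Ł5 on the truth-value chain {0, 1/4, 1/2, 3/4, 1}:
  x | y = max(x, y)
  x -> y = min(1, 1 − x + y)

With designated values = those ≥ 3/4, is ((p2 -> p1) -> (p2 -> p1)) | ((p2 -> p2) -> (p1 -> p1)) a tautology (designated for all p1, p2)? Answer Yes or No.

At p1 = 0, p2 = 1/2, for instance:
p2 -> p1 = 1/2 -> 0 = 1/2
p2 -> p1 = 1/2 -> 0 = 1/2
(p2 -> p1) -> (p2 -> p1) = 1/2 -> 1/2 = 1
p2 -> p2 = 1/2 -> 1/2 = 1
p1 -> p1 = 0 -> 0 = 1
(p2 -> p2) -> (p1 -> p1) = 1 -> 1 = 1
((p2 -> p1) -> (p2 -> p1)) | ((p2 -> p2) -> (p1 -> p1)) = 1 | 1 = 1
and checking the remaining 24 assignments likewise gives ≥ 3/4 in every case.

Yes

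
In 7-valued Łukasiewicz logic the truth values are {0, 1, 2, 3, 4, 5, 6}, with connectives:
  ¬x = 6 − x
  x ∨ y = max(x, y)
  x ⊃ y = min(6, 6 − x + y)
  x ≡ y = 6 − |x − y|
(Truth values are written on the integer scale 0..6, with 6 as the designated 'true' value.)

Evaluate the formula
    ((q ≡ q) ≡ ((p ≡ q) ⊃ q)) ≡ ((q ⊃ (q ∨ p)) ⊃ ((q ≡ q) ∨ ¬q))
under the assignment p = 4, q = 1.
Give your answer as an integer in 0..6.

4

q ≡ q = 1 ≡ 1 = 6
p ≡ q = 4 ≡ 1 = 3
(p ≡ q) ⊃ q = 3 ⊃ 1 = 4
(q ≡ q) ≡ ((p ≡ q) ⊃ q) = 6 ≡ 4 = 4
q ∨ p = 1 ∨ 4 = 4
q ⊃ (q ∨ p) = 1 ⊃ 4 = 6
q ≡ q = 1 ≡ 1 = 6
¬q = ¬1 = 5
(q ≡ q) ∨ ¬q = 6 ∨ 5 = 6
(q ⊃ (q ∨ p)) ⊃ ((q ≡ q) ∨ ¬q) = 6 ⊃ 6 = 6
((q ≡ q) ≡ ((p ≡ q) ⊃ q)) ≡ ((q ⊃ (q ∨ p)) ⊃ ((q ≡ q) ∨ ¬q)) = 4 ≡ 6 = 4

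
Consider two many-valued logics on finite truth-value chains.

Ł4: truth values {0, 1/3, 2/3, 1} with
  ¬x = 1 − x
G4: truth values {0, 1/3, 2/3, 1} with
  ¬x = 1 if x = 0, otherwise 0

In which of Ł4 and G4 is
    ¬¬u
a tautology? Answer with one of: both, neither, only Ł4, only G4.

In Ł4: at u = 0 the value is 0 — not a tautology.
In G4: at u = 0 the value is 0 — not a tautology.

neither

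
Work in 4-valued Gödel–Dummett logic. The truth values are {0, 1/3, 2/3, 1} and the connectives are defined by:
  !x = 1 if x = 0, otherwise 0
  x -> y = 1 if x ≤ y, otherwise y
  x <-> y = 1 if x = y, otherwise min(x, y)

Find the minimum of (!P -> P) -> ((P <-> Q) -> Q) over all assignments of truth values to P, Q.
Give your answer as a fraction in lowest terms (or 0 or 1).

Take P = 1/3, Q = 1/3:
!P = !1/3 = 0
!P -> P = 0 -> 1/3 = 1
P <-> Q = 1/3 <-> 1/3 = 1
(P <-> Q) -> Q = 1 -> 1/3 = 1/3
(!P -> P) -> ((P <-> Q) -> Q) = 1 -> 1/3 = 1/3
No assignment yields a value below 1/3, so this is the minimum.

1/3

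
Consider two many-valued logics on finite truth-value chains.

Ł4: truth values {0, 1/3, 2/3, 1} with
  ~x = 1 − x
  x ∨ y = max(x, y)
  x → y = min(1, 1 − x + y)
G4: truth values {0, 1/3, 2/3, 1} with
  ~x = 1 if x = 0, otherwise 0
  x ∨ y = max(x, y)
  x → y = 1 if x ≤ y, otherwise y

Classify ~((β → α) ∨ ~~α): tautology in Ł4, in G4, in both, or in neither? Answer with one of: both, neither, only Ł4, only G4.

In Ł4: at α = 0, β = 0 the value is 0 — not a tautology.
In G4: at α = 0, β = 0 the value is 0 — not a tautology.

neither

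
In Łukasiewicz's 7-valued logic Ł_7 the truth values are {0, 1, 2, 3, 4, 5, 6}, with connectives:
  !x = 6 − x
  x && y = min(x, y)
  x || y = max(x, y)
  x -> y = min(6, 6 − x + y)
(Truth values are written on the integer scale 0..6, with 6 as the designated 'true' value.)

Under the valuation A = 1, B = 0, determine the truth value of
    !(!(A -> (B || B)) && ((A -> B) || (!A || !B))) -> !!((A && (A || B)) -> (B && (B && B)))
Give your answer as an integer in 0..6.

6

B || B = 0 || 0 = 0
A -> (B || B) = 1 -> 0 = 5
!(A -> (B || B)) = !5 = 1
A -> B = 1 -> 0 = 5
!A = !1 = 5
!B = !0 = 6
!A || !B = 5 || 6 = 6
(A -> B) || (!A || !B) = 5 || 6 = 6
!(A -> (B || B)) && ((A -> B) || (!A || !B)) = 1 && 6 = 1
!(!(A -> (B || B)) && ((A -> B) || (!A || !B))) = !1 = 5
A || B = 1 || 0 = 1
A && (A || B) = 1 && 1 = 1
B && B = 0 && 0 = 0
B && (B && B) = 0 && 0 = 0
(A && (A || B)) -> (B && (B && B)) = 1 -> 0 = 5
!((A && (A || B)) -> (B && (B && B))) = !5 = 1
!!((A && (A || B)) -> (B && (B && B))) = !1 = 5
!(!(A -> (B || B)) && ((A -> B) || (!A || !B))) -> !!((A && (A || B)) -> (B && (B && B))) = 5 -> 5 = 6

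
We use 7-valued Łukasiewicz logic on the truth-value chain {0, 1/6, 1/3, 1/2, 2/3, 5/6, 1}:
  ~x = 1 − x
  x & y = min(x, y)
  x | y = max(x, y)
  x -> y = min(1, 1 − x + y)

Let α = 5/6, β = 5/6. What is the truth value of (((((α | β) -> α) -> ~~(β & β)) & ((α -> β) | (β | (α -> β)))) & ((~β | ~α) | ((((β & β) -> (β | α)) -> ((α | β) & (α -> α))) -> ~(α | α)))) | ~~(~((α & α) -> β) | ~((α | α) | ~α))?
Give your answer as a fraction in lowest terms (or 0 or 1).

α | β = 5/6 | 5/6 = 5/6
(α | β) -> α = 5/6 -> 5/6 = 1
β & β = 5/6 & 5/6 = 5/6
~(β & β) = ~5/6 = 1/6
~~(β & β) = ~1/6 = 5/6
((α | β) -> α) -> ~~(β & β) = 1 -> 5/6 = 5/6
α -> β = 5/6 -> 5/6 = 1
α -> β = 5/6 -> 5/6 = 1
β | (α -> β) = 5/6 | 1 = 1
(α -> β) | (β | (α -> β)) = 1 | 1 = 1
(((α | β) -> α) -> ~~(β & β)) & ((α -> β) | (β | (α -> β))) = 5/6 & 1 = 5/6
~β = ~5/6 = 1/6
~α = ~5/6 = 1/6
~β | ~α = 1/6 | 1/6 = 1/6
β & β = 5/6 & 5/6 = 5/6
β | α = 5/6 | 5/6 = 5/6
(β & β) -> (β | α) = 5/6 -> 5/6 = 1
α | β = 5/6 | 5/6 = 5/6
α -> α = 5/6 -> 5/6 = 1
(α | β) & (α -> α) = 5/6 & 1 = 5/6
((β & β) -> (β | α)) -> ((α | β) & (α -> α)) = 1 -> 5/6 = 5/6
α | α = 5/6 | 5/6 = 5/6
~(α | α) = ~5/6 = 1/6
(((β & β) -> (β | α)) -> ((α | β) & (α -> α))) -> ~(α | α) = 5/6 -> 1/6 = 1/3
(~β | ~α) | ((((β & β) -> (β | α)) -> ((α | β) & (α -> α))) -> ~(α | α)) = 1/6 | 1/3 = 1/3
((((α | β) -> α) -> ~~(β & β)) & ((α -> β) | (β | (α -> β)))) & ((~β | ~α) | ((((β & β) -> (β | α)) -> ((α | β) & (α -> α))) -> ~(α | α))) = 5/6 & 1/3 = 1/3
α & α = 5/6 & 5/6 = 5/6
(α & α) -> β = 5/6 -> 5/6 = 1
~((α & α) -> β) = ~1 = 0
α | α = 5/6 | 5/6 = 5/6
~α = ~5/6 = 1/6
(α | α) | ~α = 5/6 | 1/6 = 5/6
~((α | α) | ~α) = ~5/6 = 1/6
~((α & α) -> β) | ~((α | α) | ~α) = 0 | 1/6 = 1/6
~(~((α & α) -> β) | ~((α | α) | ~α)) = ~1/6 = 5/6
~~(~((α & α) -> β) | ~((α | α) | ~α)) = ~5/6 = 1/6
(((((α | β) -> α) -> ~~(β & β)) & ((α -> β) | (β | (α -> β)))) & ((~β | ~α) | ((((β & β) -> (β | α)) -> ((α | β) & (α -> α))) -> ~(α | α)))) | ~~(~((α & α) -> β) | ~((α | α) | ~α)) = 1/3 | 1/6 = 1/3

1/3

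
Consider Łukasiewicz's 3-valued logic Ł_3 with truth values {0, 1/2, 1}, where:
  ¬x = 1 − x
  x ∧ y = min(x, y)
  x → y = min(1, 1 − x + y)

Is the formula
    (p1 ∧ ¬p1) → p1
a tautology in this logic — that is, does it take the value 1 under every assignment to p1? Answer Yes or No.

p1 = 0 ↦ 1
p1 = 1/2 ↦ 1
p1 = 1 ↦ 1
Every assignment gives a value ≥ 1.

Yes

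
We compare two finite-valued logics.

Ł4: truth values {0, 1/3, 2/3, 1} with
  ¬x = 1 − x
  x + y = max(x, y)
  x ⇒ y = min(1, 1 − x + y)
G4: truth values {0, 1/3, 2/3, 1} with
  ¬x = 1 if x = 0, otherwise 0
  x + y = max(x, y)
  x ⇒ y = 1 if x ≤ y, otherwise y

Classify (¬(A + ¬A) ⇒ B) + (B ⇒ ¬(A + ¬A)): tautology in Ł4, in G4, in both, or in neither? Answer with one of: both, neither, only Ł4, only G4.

both

In Ł4: every assignment gives 1 — tautology.
In G4: every assignment gives 1 — tautology.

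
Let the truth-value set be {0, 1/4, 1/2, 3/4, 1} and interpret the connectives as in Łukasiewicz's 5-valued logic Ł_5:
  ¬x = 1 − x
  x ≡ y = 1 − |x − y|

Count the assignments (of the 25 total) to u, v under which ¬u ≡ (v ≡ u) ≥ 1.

7

value 1: 7 assignments (counts)
value 3/4: 7 assignments
value 1/2: 6 assignments
value 1/4: 3 assignments
value 0: 2 assignments
So 7 of the 25 assignments meet the threshold.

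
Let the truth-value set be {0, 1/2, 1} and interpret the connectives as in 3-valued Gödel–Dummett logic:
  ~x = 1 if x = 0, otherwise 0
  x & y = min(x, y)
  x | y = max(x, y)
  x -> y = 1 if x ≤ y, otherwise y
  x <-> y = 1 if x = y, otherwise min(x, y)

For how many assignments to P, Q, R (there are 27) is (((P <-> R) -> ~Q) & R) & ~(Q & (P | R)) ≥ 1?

value 1: 3 assignments (counts)
value 1/2: 3 assignments
value 0: 21 assignments
So 3 of the 27 assignments meet the threshold.

3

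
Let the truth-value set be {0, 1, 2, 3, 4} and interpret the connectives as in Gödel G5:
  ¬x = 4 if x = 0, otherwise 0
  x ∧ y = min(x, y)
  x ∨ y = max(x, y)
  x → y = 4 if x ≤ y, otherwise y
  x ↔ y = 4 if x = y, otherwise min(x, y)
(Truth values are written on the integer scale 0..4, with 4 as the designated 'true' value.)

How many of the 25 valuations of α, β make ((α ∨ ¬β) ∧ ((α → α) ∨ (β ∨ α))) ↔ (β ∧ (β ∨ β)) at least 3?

value 4: 4 assignments (counts)
value 3: 2 assignments (counts)
value 2: 4 assignments
value 1: 6 assignments
value 0: 9 assignments
So 6 of the 25 assignments meet the threshold.

6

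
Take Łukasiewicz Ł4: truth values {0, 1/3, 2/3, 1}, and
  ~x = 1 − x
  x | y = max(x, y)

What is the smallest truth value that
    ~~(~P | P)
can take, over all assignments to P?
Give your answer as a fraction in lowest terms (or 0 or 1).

2/3

Take P = 1/3:
~P = ~1/3 = 2/3
~P | P = 2/3 | 1/3 = 2/3
~(~P | P) = ~2/3 = 1/3
~~(~P | P) = ~1/3 = 2/3
No assignment yields a value below 2/3, so this is the minimum.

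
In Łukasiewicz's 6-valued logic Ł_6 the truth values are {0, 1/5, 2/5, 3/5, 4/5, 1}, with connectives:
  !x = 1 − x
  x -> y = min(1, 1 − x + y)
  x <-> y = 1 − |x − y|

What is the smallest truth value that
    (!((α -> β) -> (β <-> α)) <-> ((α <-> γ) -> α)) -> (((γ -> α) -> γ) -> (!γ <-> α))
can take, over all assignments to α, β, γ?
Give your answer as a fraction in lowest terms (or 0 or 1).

3/5

Take α = 0, β = 2/5, γ = 2/5:
α -> β = 0 -> 2/5 = 1
β <-> α = 2/5 <-> 0 = 3/5
(α -> β) -> (β <-> α) = 1 -> 3/5 = 3/5
!((α -> β) -> (β <-> α)) = !3/5 = 2/5
α <-> γ = 0 <-> 2/5 = 3/5
(α <-> γ) -> α = 3/5 -> 0 = 2/5
!((α -> β) -> (β <-> α)) <-> ((α <-> γ) -> α) = 2/5 <-> 2/5 = 1
γ -> α = 2/5 -> 0 = 3/5
(γ -> α) -> γ = 3/5 -> 2/5 = 4/5
!γ = !2/5 = 3/5
!γ <-> α = 3/5 <-> 0 = 2/5
((γ -> α) -> γ) -> (!γ <-> α) = 4/5 -> 2/5 = 3/5
(!((α -> β) -> (β <-> α)) <-> ((α <-> γ) -> α)) -> (((γ -> α) -> γ) -> (!γ <-> α)) = 1 -> 3/5 = 3/5
No assignment yields a value below 3/5, so this is the minimum.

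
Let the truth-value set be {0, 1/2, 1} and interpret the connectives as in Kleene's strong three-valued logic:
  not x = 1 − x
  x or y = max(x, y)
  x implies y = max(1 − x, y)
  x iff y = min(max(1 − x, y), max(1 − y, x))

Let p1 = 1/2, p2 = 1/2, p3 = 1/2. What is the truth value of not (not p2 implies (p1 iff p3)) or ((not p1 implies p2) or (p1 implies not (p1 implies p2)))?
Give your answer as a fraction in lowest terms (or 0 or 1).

1/2

not p2 = not 1/2 = 1/2
p1 iff p3 = 1/2 iff 1/2 = 1/2
not p2 implies (p1 iff p3) = 1/2 implies 1/2 = 1/2
not (not p2 implies (p1 iff p3)) = not 1/2 = 1/2
not p1 = not 1/2 = 1/2
not p1 implies p2 = 1/2 implies 1/2 = 1/2
p1 implies p2 = 1/2 implies 1/2 = 1/2
not (p1 implies p2) = not 1/2 = 1/2
p1 implies not (p1 implies p2) = 1/2 implies 1/2 = 1/2
(not p1 implies p2) or (p1 implies not (p1 implies p2)) = 1/2 or 1/2 = 1/2
not (not p2 implies (p1 iff p3)) or ((not p1 implies p2) or (p1 implies not (p1 implies p2))) = 1/2 or 1/2 = 1/2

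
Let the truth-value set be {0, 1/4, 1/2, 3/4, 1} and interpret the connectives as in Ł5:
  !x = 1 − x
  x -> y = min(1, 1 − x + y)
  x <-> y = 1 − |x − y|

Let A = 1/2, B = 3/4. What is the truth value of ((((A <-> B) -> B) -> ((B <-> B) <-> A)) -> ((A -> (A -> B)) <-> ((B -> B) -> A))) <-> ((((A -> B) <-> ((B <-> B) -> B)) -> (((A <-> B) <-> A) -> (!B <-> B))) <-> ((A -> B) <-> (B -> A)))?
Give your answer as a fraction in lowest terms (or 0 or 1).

A <-> B = 1/2 <-> 3/4 = 3/4
(A <-> B) -> B = 3/4 -> 3/4 = 1
B <-> B = 3/4 <-> 3/4 = 1
(B <-> B) <-> A = 1 <-> 1/2 = 1/2
((A <-> B) -> B) -> ((B <-> B) <-> A) = 1 -> 1/2 = 1/2
A -> B = 1/2 -> 3/4 = 1
A -> (A -> B) = 1/2 -> 1 = 1
B -> B = 3/4 -> 3/4 = 1
(B -> B) -> A = 1 -> 1/2 = 1/2
(A -> (A -> B)) <-> ((B -> B) -> A) = 1 <-> 1/2 = 1/2
(((A <-> B) -> B) -> ((B <-> B) <-> A)) -> ((A -> (A -> B)) <-> ((B -> B) -> A)) = 1/2 -> 1/2 = 1
A -> B = 1/2 -> 3/4 = 1
B <-> B = 3/4 <-> 3/4 = 1
(B <-> B) -> B = 1 -> 3/4 = 3/4
(A -> B) <-> ((B <-> B) -> B) = 1 <-> 3/4 = 3/4
A <-> B = 1/2 <-> 3/4 = 3/4
(A <-> B) <-> A = 3/4 <-> 1/2 = 3/4
!B = !3/4 = 1/4
!B <-> B = 1/4 <-> 3/4 = 1/2
((A <-> B) <-> A) -> (!B <-> B) = 3/4 -> 1/2 = 3/4
((A -> B) <-> ((B <-> B) -> B)) -> (((A <-> B) <-> A) -> (!B <-> B)) = 3/4 -> 3/4 = 1
A -> B = 1/2 -> 3/4 = 1
B -> A = 3/4 -> 1/2 = 3/4
(A -> B) <-> (B -> A) = 1 <-> 3/4 = 3/4
(((A -> B) <-> ((B <-> B) -> B)) -> (((A <-> B) <-> A) -> (!B <-> B))) <-> ((A -> B) <-> (B -> A)) = 1 <-> 3/4 = 3/4
((((A <-> B) -> B) -> ((B <-> B) <-> A)) -> ((A -> (A -> B)) <-> ((B -> B) -> A))) <-> ((((A -> B) <-> ((B <-> B) -> B)) -> (((A <-> B) <-> A) -> (!B <-> B))) <-> ((A -> B) <-> (B -> A))) = 1 <-> 3/4 = 3/4

3/4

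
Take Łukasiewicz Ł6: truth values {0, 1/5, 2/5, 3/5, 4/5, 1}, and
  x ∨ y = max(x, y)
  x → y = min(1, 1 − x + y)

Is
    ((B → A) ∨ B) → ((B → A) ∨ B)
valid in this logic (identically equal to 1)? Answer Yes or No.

At A = 0, B = 2/5, for instance:
B → A = 2/5 → 0 = 3/5
(B → A) ∨ B = 3/5 ∨ 2/5 = 3/5
((B → A) ∨ B) → ((B → A) ∨ B) = 3/5 → 3/5 = 1
and checking the remaining 35 assignments likewise gives ≥ 1 in every case.

Yes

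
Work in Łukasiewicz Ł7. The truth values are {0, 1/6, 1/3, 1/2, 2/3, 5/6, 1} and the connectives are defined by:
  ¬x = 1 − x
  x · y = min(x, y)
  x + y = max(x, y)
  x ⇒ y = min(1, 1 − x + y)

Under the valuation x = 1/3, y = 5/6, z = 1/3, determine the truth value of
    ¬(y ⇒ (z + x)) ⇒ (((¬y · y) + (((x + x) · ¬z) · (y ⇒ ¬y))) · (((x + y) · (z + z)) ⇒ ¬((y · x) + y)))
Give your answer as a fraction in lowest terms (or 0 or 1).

z + x = 1/3 + 1/3 = 1/3
y ⇒ (z + x) = 5/6 ⇒ 1/3 = 1/2
¬(y ⇒ (z + x)) = ¬1/2 = 1/2
¬y = ¬5/6 = 1/6
¬y · y = 1/6 · 5/6 = 1/6
x + x = 1/3 + 1/3 = 1/3
¬z = ¬1/3 = 2/3
(x + x) · ¬z = 1/3 · 2/3 = 1/3
¬y = ¬5/6 = 1/6
y ⇒ ¬y = 5/6 ⇒ 1/6 = 1/3
((x + x) · ¬z) · (y ⇒ ¬y) = 1/3 · 1/3 = 1/3
(¬y · y) + (((x + x) · ¬z) · (y ⇒ ¬y)) = 1/6 + 1/3 = 1/3
x + y = 1/3 + 5/6 = 5/6
z + z = 1/3 + 1/3 = 1/3
(x + y) · (z + z) = 5/6 · 1/3 = 1/3
y · x = 5/6 · 1/3 = 1/3
(y · x) + y = 1/3 + 5/6 = 5/6
¬((y · x) + y) = ¬5/6 = 1/6
((x + y) · (z + z)) ⇒ ¬((y · x) + y) = 1/3 ⇒ 1/6 = 5/6
((¬y · y) + (((x + x) · ¬z) · (y ⇒ ¬y))) · (((x + y) · (z + z)) ⇒ ¬((y · x) + y)) = 1/3 · 5/6 = 1/3
¬(y ⇒ (z + x)) ⇒ (((¬y · y) + (((x + x) · ¬z) · (y ⇒ ¬y))) · (((x + y) · (z + z)) ⇒ ¬((y · x) + y))) = 1/2 ⇒ 1/3 = 5/6

5/6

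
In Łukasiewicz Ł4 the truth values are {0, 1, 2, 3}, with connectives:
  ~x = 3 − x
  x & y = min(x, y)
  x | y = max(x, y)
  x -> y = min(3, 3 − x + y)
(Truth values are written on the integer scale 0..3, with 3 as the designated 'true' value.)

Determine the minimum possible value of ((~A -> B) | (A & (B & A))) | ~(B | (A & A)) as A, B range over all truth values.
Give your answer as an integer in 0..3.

Take A = 0, B = 1:
~A = ~0 = 3
~A -> B = 3 -> 1 = 1
B & A = 1 & 0 = 0
A & (B & A) = 0 & 0 = 0
(~A -> B) | (A & (B & A)) = 1 | 0 = 1
A & A = 0 & 0 = 0
B | (A & A) = 1 | 0 = 1
~(B | (A & A)) = ~1 = 2
((~A -> B) | (A & (B & A))) | ~(B | (A & A)) = 1 | 2 = 2
No assignment yields a value below 2, so this is the minimum.

2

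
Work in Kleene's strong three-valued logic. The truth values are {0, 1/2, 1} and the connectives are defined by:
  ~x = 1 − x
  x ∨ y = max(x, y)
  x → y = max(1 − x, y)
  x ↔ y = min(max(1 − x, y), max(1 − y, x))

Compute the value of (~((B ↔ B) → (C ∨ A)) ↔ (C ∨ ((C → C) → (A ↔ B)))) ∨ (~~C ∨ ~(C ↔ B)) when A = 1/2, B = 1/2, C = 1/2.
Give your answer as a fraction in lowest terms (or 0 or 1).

B ↔ B = 1/2 ↔ 1/2 = 1/2
C ∨ A = 1/2 ∨ 1/2 = 1/2
(B ↔ B) → (C ∨ A) = 1/2 → 1/2 = 1/2
~((B ↔ B) → (C ∨ A)) = ~1/2 = 1/2
C → C = 1/2 → 1/2 = 1/2
A ↔ B = 1/2 ↔ 1/2 = 1/2
(C → C) → (A ↔ B) = 1/2 → 1/2 = 1/2
C ∨ ((C → C) → (A ↔ B)) = 1/2 ∨ 1/2 = 1/2
~((B ↔ B) → (C ∨ A)) ↔ (C ∨ ((C → C) → (A ↔ B))) = 1/2 ↔ 1/2 = 1/2
~C = ~1/2 = 1/2
~~C = ~1/2 = 1/2
C ↔ B = 1/2 ↔ 1/2 = 1/2
~(C ↔ B) = ~1/2 = 1/2
~~C ∨ ~(C ↔ B) = 1/2 ∨ 1/2 = 1/2
(~((B ↔ B) → (C ∨ A)) ↔ (C ∨ ((C → C) → (A ↔ B)))) ∨ (~~C ∨ ~(C ↔ B)) = 1/2 ∨ 1/2 = 1/2

1/2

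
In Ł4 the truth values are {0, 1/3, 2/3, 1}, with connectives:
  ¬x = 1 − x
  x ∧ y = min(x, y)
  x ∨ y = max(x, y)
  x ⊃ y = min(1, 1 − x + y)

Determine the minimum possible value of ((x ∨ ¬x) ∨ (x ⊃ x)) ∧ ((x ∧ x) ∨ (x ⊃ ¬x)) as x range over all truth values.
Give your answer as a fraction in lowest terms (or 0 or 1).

2/3

Take x = 2/3:
¬x = ¬2/3 = 1/3
x ∨ ¬x = 2/3 ∨ 1/3 = 2/3
x ⊃ x = 2/3 ⊃ 2/3 = 1
(x ∨ ¬x) ∨ (x ⊃ x) = 2/3 ∨ 1 = 1
x ∧ x = 2/3 ∧ 2/3 = 2/3
¬x = ¬2/3 = 1/3
x ⊃ ¬x = 2/3 ⊃ 1/3 = 2/3
(x ∧ x) ∨ (x ⊃ ¬x) = 2/3 ∨ 2/3 = 2/3
((x ∨ ¬x) ∨ (x ⊃ x)) ∧ ((x ∧ x) ∨ (x ⊃ ¬x)) = 1 ∧ 2/3 = 2/3
No assignment yields a value below 2/3, so this is the minimum.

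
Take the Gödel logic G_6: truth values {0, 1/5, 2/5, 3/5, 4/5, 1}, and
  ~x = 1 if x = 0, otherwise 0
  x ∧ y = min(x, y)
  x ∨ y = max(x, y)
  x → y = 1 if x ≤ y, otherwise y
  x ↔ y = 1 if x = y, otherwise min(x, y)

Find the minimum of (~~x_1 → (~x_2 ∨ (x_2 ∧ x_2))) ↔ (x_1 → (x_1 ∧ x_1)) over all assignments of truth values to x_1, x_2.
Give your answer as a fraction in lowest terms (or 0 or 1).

Take x_1 = 1/5, x_2 = 1/5:
~x_1 = ~1/5 = 0
~~x_1 = ~0 = 1
~x_2 = ~1/5 = 0
x_2 ∧ x_2 = 1/5 ∧ 1/5 = 1/5
~x_2 ∨ (x_2 ∧ x_2) = 0 ∨ 1/5 = 1/5
~~x_1 → (~x_2 ∨ (x_2 ∧ x_2)) = 1 → 1/5 = 1/5
x_1 ∧ x_1 = 1/5 ∧ 1/5 = 1/5
x_1 → (x_1 ∧ x_1) = 1/5 → 1/5 = 1
(~~x_1 → (~x_2 ∨ (x_2 ∧ x_2))) ↔ (x_1 → (x_1 ∧ x_1)) = 1/5 ↔ 1 = 1/5
No assignment yields a value below 1/5, so this is the minimum.

1/5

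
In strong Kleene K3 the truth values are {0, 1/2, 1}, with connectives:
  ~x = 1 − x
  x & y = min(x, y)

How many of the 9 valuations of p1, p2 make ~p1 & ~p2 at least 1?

p1 = 0, p2 = 0 ↦ 1  ≥
p1 = 0, p2 = 1/2 ↦ 1/2  <
p1 = 0, p2 = 1 ↦ 0  <
p1 = 1/2, p2 = 0 ↦ 1/2  <
p1 = 1/2, p2 = 1/2 ↦ 1/2  <
p1 = 1/2, p2 = 1 ↦ 0  <
p1 = 1, p2 = 0 ↦ 0  <
p1 = 1, p2 = 1/2 ↦ 0  <
p1 = 1, p2 = 1 ↦ 0  <
So 1 of the 9 assignments meets the threshold.

1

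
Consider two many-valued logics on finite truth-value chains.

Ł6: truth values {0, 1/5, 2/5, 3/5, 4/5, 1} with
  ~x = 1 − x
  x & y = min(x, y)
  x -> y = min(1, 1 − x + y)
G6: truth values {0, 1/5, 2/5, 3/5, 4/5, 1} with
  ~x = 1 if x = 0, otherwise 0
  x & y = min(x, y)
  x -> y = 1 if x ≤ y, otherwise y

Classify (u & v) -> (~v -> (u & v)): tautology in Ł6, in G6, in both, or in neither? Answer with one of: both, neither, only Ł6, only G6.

both

In Ł6: every assignment gives 1 — tautology.
In G6: every assignment gives 1 — tautology.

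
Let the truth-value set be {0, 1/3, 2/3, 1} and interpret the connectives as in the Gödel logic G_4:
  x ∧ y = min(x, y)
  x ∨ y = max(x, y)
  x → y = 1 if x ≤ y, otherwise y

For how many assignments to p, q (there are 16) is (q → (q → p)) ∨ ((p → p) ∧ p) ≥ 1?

p = 0, q = 0 ↦ 1  ≥
p = 0, q = 1/3 ↦ 0  <
p = 0, q = 2/3 ↦ 0  <
p = 0, q = 1 ↦ 0  <
p = 1/3, q = 0 ↦ 1  ≥
p = 1/3, q = 1/3 ↦ 1  ≥
p = 1/3, q = 2/3 ↦ 1/3  <
p = 1/3, q = 1 ↦ 1/3  <
p = 2/3, q = 0 ↦ 1  ≥
p = 2/3, q = 1/3 ↦ 1  ≥
p = 2/3, q = 2/3 ↦ 1  ≥
p = 2/3, q = 1 ↦ 2/3  <
p = 1, q = 0 ↦ 1  ≥
p = 1, q = 1/3 ↦ 1  ≥
p = 1, q = 2/3 ↦ 1  ≥
p = 1, q = 1 ↦ 1  ≥
So 10 of the 16 assignments meet the threshold.

10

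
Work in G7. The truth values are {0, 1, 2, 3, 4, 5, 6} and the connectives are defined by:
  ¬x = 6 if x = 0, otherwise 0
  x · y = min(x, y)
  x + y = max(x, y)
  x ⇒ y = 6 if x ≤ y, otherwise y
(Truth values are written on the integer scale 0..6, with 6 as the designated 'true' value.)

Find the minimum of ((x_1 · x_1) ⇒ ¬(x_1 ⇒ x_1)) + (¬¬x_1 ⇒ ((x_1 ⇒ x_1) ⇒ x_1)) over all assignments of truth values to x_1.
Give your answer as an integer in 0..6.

Take x_1 = 1:
x_1 · x_1 = 1 · 1 = 1
x_1 ⇒ x_1 = 1 ⇒ 1 = 6
¬(x_1 ⇒ x_1) = ¬6 = 0
(x_1 · x_1) ⇒ ¬(x_1 ⇒ x_1) = 1 ⇒ 0 = 0
¬x_1 = ¬1 = 0
¬¬x_1 = ¬0 = 6
x_1 ⇒ x_1 = 1 ⇒ 1 = 6
(x_1 ⇒ x_1) ⇒ x_1 = 6 ⇒ 1 = 1
¬¬x_1 ⇒ ((x_1 ⇒ x_1) ⇒ x_1) = 6 ⇒ 1 = 1
((x_1 · x_1) ⇒ ¬(x_1 ⇒ x_1)) + (¬¬x_1 ⇒ ((x_1 ⇒ x_1) ⇒ x_1)) = 0 + 1 = 1
No assignment yields a value below 1, so this is the minimum.

1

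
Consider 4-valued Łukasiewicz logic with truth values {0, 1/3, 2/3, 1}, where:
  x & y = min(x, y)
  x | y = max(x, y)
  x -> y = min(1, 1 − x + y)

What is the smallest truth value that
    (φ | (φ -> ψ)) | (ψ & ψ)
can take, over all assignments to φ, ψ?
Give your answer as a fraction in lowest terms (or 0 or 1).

2/3

Take φ = 1/3, ψ = 0:
φ -> ψ = 1/3 -> 0 = 2/3
φ | (φ -> ψ) = 1/3 | 2/3 = 2/3
ψ & ψ = 0 & 0 = 0
(φ | (φ -> ψ)) | (ψ & ψ) = 2/3 | 0 = 2/3
No assignment yields a value below 2/3, so this is the minimum.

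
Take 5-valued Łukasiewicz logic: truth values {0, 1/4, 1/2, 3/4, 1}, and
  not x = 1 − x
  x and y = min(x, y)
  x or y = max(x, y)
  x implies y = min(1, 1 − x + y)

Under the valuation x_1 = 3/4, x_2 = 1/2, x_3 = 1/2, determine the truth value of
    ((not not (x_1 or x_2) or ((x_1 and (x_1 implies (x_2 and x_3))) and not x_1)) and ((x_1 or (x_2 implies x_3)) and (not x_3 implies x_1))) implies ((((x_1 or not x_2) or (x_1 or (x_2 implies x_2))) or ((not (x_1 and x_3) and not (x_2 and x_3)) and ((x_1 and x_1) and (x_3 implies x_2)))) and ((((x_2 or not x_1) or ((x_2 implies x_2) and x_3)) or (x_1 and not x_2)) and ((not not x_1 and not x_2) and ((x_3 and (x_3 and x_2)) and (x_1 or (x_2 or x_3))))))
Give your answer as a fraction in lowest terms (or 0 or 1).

3/4

x_1 or x_2 = 3/4 or 1/2 = 3/4
not (x_1 or x_2) = not 3/4 = 1/4
not not (x_1 or x_2) = not 1/4 = 3/4
x_2 and x_3 = 1/2 and 1/2 = 1/2
x_1 implies (x_2 and x_3) = 3/4 implies 1/2 = 3/4
x_1 and (x_1 implies (x_2 and x_3)) = 3/4 and 3/4 = 3/4
not x_1 = not 3/4 = 1/4
(x_1 and (x_1 implies (x_2 and x_3))) and not x_1 = 3/4 and 1/4 = 1/4
not not (x_1 or x_2) or ((x_1 and (x_1 implies (x_2 and x_3))) and not x_1) = 3/4 or 1/4 = 3/4
x_2 implies x_3 = 1/2 implies 1/2 = 1
x_1 or (x_2 implies x_3) = 3/4 or 1 = 1
not x_3 = not 1/2 = 1/2
not x_3 implies x_1 = 1/2 implies 3/4 = 1
(x_1 or (x_2 implies x_3)) and (not x_3 implies x_1) = 1 and 1 = 1
(not not (x_1 or x_2) or ((x_1 and (x_1 implies (x_2 and x_3))) and not x_1)) and ((x_1 or (x_2 implies x_3)) and (not x_3 implies x_1)) = 3/4 and 1 = 3/4
not x_2 = not 1/2 = 1/2
x_1 or not x_2 = 3/4 or 1/2 = 3/4
x_2 implies x_2 = 1/2 implies 1/2 = 1
x_1 or (x_2 implies x_2) = 3/4 or 1 = 1
(x_1 or not x_2) or (x_1 or (x_2 implies x_2)) = 3/4 or 1 = 1
x_1 and x_3 = 3/4 and 1/2 = 1/2
not (x_1 and x_3) = not 1/2 = 1/2
x_2 and x_3 = 1/2 and 1/2 = 1/2
not (x_2 and x_3) = not 1/2 = 1/2
not (x_1 and x_3) and not (x_2 and x_3) = 1/2 and 1/2 = 1/2
x_1 and x_1 = 3/4 and 3/4 = 3/4
x_3 implies x_2 = 1/2 implies 1/2 = 1
(x_1 and x_1) and (x_3 implies x_2) = 3/4 and 1 = 3/4
(not (x_1 and x_3) and not (x_2 and x_3)) and ((x_1 and x_1) and (x_3 implies x_2)) = 1/2 and 3/4 = 1/2
((x_1 or not x_2) or (x_1 or (x_2 implies x_2))) or ((not (x_1 and x_3) and not (x_2 and x_3)) and ((x_1 and x_1) and (x_3 implies x_2))) = 1 or 1/2 = 1
not x_1 = not 3/4 = 1/4
x_2 or not x_1 = 1/2 or 1/4 = 1/2
x_2 implies x_2 = 1/2 implies 1/2 = 1
(x_2 implies x_2) and x_3 = 1 and 1/2 = 1/2
(x_2 or not x_1) or ((x_2 implies x_2) and x_3) = 1/2 or 1/2 = 1/2
not x_2 = not 1/2 = 1/2
x_1 and not x_2 = 3/4 and 1/2 = 1/2
((x_2 or not x_1) or ((x_2 implies x_2) and x_3)) or (x_1 and not x_2) = 1/2 or 1/2 = 1/2
not x_1 = not 3/4 = 1/4
not not x_1 = not 1/4 = 3/4
not x_2 = not 1/2 = 1/2
not not x_1 and not x_2 = 3/4 and 1/2 = 1/2
x_3 and x_2 = 1/2 and 1/2 = 1/2
x_3 and (x_3 and x_2) = 1/2 and 1/2 = 1/2
x_2 or x_3 = 1/2 or 1/2 = 1/2
x_1 or (x_2 or x_3) = 3/4 or 1/2 = 3/4
(x_3 and (x_3 and x_2)) and (x_1 or (x_2 or x_3)) = 1/2 and 3/4 = 1/2
(not not x_1 and not x_2) and ((x_3 and (x_3 and x_2)) and (x_1 or (x_2 or x_3))) = 1/2 and 1/2 = 1/2
(((x_2 or not x_1) or ((x_2 implies x_2) and x_3)) or (x_1 and not x_2)) and ((not not x_1 and not x_2) and ((x_3 and (x_3 and x_2)) and (x_1 or (x_2 or x_3)))) = 1/2 and 1/2 = 1/2
(((x_1 or not x_2) or (x_1 or (x_2 implies x_2))) or ((not (x_1 and x_3) and not (x_2 and x_3)) and ((x_1 and x_1) and (x_3 implies x_2)))) and ((((x_2 or not x_1) or ((x_2 implies x_2) and x_3)) or (x_1 and not x_2)) and ((not not x_1 and not x_2) and ((x_3 and (x_3 and x_2)) and (x_1 or (x_2 or x_3))))) = 1 and 1/2 = 1/2
((not not (x_1 or x_2) or ((x_1 and (x_1 implies (x_2 and x_3))) and not x_1)) and ((x_1 or (x_2 implies x_3)) and (not x_3 implies x_1))) implies ((((x_1 or not x_2) or (x_1 or (x_2 implies x_2))) or ((not (x_1 and x_3) and not (x_2 and x_3)) and ((x_1 and x_1) and (x_3 implies x_2)))) and ((((x_2 or not x_1) or ((x_2 implies x_2) and x_3)) or (x_1 and not x_2)) and ((not not x_1 and not x_2) and ((x_3 and (x_3 and x_2)) and (x_1 or (x_2 or x_3)))))) = 3/4 implies 1/2 = 3/4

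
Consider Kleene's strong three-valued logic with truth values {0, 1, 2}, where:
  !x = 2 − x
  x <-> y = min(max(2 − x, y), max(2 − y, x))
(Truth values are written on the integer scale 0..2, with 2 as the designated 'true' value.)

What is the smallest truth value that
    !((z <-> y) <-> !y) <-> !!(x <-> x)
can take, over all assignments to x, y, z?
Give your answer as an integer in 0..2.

0

Take x = 0, y = 0, z = 0:
z <-> y = 0 <-> 0 = 2
!y = !0 = 2
(z <-> y) <-> !y = 2 <-> 2 = 2
!((z <-> y) <-> !y) = !2 = 0
x <-> x = 0 <-> 0 = 2
!(x <-> x) = !2 = 0
!!(x <-> x) = !0 = 2
!((z <-> y) <-> !y) <-> !!(x <-> x) = 0 <-> 2 = 0
No assignment yields a value below 0, so this is the minimum.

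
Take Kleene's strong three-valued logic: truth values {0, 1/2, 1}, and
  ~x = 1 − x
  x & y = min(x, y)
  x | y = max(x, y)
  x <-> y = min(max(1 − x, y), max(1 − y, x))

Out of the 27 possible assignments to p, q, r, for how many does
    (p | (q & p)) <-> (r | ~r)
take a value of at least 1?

6

value 1: 6 assignments (counts)
value 1/2: 15 assignments
value 0: 6 assignments
So 6 of the 27 assignments meet the threshold.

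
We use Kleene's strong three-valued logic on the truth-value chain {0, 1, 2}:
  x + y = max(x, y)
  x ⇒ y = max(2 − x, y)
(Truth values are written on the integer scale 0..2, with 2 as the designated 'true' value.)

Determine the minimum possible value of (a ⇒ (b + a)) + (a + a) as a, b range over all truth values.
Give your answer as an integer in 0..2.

Take a = 1, b = 0:
b + a = 0 + 1 = 1
a ⇒ (b + a) = 1 ⇒ 1 = 1
a + a = 1 + 1 = 1
(a ⇒ (b + a)) + (a + a) = 1 + 1 = 1
No assignment yields a value below 1, so this is the minimum.

1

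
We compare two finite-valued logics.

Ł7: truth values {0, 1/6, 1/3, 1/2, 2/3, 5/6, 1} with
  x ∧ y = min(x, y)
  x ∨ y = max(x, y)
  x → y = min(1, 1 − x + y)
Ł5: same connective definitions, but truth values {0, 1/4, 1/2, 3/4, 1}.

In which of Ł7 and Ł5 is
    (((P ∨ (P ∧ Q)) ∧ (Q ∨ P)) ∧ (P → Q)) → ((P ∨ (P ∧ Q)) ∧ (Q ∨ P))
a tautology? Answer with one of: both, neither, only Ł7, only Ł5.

In Ł7: every assignment gives 1 — tautology.
In Ł5: every assignment gives 1 — tautology.

both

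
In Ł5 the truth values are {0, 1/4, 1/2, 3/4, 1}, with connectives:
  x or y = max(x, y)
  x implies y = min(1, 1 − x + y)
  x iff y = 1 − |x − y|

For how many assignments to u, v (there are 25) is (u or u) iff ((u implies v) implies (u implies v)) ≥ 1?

value 1: 5 assignments (counts)
value 3/4: 5 assignments
value 1/2: 5 assignments
value 1/4: 5 assignments
value 0: 5 assignments
So 5 of the 25 assignments meet the threshold.

5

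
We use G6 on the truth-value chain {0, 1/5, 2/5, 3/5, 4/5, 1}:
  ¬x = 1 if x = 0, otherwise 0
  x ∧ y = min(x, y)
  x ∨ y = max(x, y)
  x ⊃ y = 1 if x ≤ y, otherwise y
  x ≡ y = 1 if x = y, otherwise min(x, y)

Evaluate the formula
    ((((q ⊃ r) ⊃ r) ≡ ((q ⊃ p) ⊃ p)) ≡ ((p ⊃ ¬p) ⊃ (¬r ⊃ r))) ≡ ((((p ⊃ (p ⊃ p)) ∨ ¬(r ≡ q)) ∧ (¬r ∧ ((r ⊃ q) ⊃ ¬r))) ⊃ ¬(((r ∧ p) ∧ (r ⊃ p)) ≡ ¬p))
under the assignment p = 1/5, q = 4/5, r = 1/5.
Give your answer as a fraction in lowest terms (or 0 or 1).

1

q ⊃ r = 4/5 ⊃ 1/5 = 1/5
(q ⊃ r) ⊃ r = 1/5 ⊃ 1/5 = 1
q ⊃ p = 4/5 ⊃ 1/5 = 1/5
(q ⊃ p) ⊃ p = 1/5 ⊃ 1/5 = 1
((q ⊃ r) ⊃ r) ≡ ((q ⊃ p) ⊃ p) = 1 ≡ 1 = 1
¬p = ¬1/5 = 0
p ⊃ ¬p = 1/5 ⊃ 0 = 0
¬r = ¬1/5 = 0
¬r ⊃ r = 0 ⊃ 1/5 = 1
(p ⊃ ¬p) ⊃ (¬r ⊃ r) = 0 ⊃ 1 = 1
(((q ⊃ r) ⊃ r) ≡ ((q ⊃ p) ⊃ p)) ≡ ((p ⊃ ¬p) ⊃ (¬r ⊃ r)) = 1 ≡ 1 = 1
p ⊃ p = 1/5 ⊃ 1/5 = 1
p ⊃ (p ⊃ p) = 1/5 ⊃ 1 = 1
r ≡ q = 1/5 ≡ 4/5 = 1/5
¬(r ≡ q) = ¬1/5 = 0
(p ⊃ (p ⊃ p)) ∨ ¬(r ≡ q) = 1 ∨ 0 = 1
¬r = ¬1/5 = 0
r ⊃ q = 1/5 ⊃ 4/5 = 1
¬r = ¬1/5 = 0
(r ⊃ q) ⊃ ¬r = 1 ⊃ 0 = 0
¬r ∧ ((r ⊃ q) ⊃ ¬r) = 0 ∧ 0 = 0
((p ⊃ (p ⊃ p)) ∨ ¬(r ≡ q)) ∧ (¬r ∧ ((r ⊃ q) ⊃ ¬r)) = 1 ∧ 0 = 0
r ∧ p = 1/5 ∧ 1/5 = 1/5
r ⊃ p = 1/5 ⊃ 1/5 = 1
(r ∧ p) ∧ (r ⊃ p) = 1/5 ∧ 1 = 1/5
¬p = ¬1/5 = 0
((r ∧ p) ∧ (r ⊃ p)) ≡ ¬p = 1/5 ≡ 0 = 0
¬(((r ∧ p) ∧ (r ⊃ p)) ≡ ¬p) = ¬0 = 1
(((p ⊃ (p ⊃ p)) ∨ ¬(r ≡ q)) ∧ (¬r ∧ ((r ⊃ q) ⊃ ¬r))) ⊃ ¬(((r ∧ p) ∧ (r ⊃ p)) ≡ ¬p) = 0 ⊃ 1 = 1
((((q ⊃ r) ⊃ r) ≡ ((q ⊃ p) ⊃ p)) ≡ ((p ⊃ ¬p) ⊃ (¬r ⊃ r))) ≡ ((((p ⊃ (p ⊃ p)) ∨ ¬(r ≡ q)) ∧ (¬r ∧ ((r ⊃ q) ⊃ ¬r))) ⊃ ¬(((r ∧ p) ∧ (r ⊃ p)) ≡ ¬p)) = 1 ≡ 1 = 1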